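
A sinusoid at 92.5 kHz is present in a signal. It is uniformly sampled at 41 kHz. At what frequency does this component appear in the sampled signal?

10.5 kHz

92.5 kHz mod fs = 10.5 kHz.
10.5 kHz ≤ fs/2 = 20.5 kHz, appears at 10.5 kHz.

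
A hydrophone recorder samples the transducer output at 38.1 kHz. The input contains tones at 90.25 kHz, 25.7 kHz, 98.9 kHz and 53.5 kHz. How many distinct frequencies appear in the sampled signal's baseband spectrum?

3

fs/2 = 19.05 kHz.
90.25 kHz mod fs = 14.05 kHz.
14.05 kHz ≤ fs/2 = 19.05 kHz, appears at 14.05 kHz.
25.7 kHz > fs/2 = 19.05 kHz, folds to fs − 25.7 kHz = 12.4 kHz.
98.9 kHz mod fs = 22.7 kHz.
22.7 kHz > fs/2 = 19.05 kHz, folds to fs − 22.7 kHz = 15.4 kHz.
53.5 kHz mod fs = 15.4 kHz.
15.4 kHz ≤ fs/2 = 19.05 kHz, appears at 15.4 kHz.
Distinct values: {12.4 kHz, 14.05 kHz, 15.4 kHz} → 3.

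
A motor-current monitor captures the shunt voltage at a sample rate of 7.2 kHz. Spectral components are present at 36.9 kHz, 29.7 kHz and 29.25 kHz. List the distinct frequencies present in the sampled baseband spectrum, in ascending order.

0.45 kHz, 0.9 kHz

fs/2 = 3.6 kHz.
36.9 kHz mod fs = 0.9 kHz.
0.9 kHz ≤ fs/2 = 3.6 kHz, appears at 0.9 kHz.
29.7 kHz mod fs = 0.9 kHz.
0.9 kHz ≤ fs/2 = 3.6 kHz, appears at 0.9 kHz.
29.25 kHz mod fs = 0.45 kHz.
0.45 kHz ≤ fs/2 = 3.6 kHz, appears at 0.45 kHz.
Distinct values: {0.45 kHz, 0.9 kHz}.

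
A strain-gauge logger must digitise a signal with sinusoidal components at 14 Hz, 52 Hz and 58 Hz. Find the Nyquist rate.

116 Hz

Highest-frequency component: 58 Hz.
Nyquist rate = 2 × 58 Hz = 116 Hz.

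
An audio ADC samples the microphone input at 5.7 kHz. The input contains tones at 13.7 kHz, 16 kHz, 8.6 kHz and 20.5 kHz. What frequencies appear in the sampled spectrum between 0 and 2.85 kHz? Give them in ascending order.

fs/2 = 2.85 kHz.
13.7 kHz mod fs = 2.3 kHz.
2.3 kHz ≤ fs/2 = 2.85 kHz, appears at 2.3 kHz.
16 kHz mod fs = 4.6 kHz.
4.6 kHz > fs/2 = 2.85 kHz, folds to fs − 4.6 kHz = 1.1 kHz.
8.6 kHz mod fs = 2.9 kHz.
2.9 kHz > fs/2 = 2.85 kHz, folds to fs − 2.9 kHz = 2.8 kHz.
20.5 kHz mod fs = 3.4 kHz.
3.4 kHz > fs/2 = 2.85 kHz, folds to fs − 3.4 kHz = 2.3 kHz.
Distinct values: {1.1 kHz, 2.3 kHz, 2.8 kHz}.

1.1 kHz, 2.3 kHz, 2.8 kHz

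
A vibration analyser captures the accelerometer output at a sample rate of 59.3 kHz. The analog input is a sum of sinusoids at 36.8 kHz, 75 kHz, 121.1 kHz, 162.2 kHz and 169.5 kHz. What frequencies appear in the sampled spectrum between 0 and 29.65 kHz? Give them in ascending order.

fs/2 = 29.65 kHz.
36.8 kHz > fs/2 = 29.65 kHz, folds to fs − 36.8 kHz = 22.5 kHz.
75 kHz mod fs = 15.7 kHz.
15.7 kHz ≤ fs/2 = 29.65 kHz, appears at 15.7 kHz.
121.1 kHz mod fs = 2.5 kHz.
2.5 kHz ≤ fs/2 = 29.65 kHz, appears at 2.5 kHz.
162.2 kHz mod fs = 43.6 kHz.
43.6 kHz > fs/2 = 29.65 kHz, folds to fs − 43.6 kHz = 15.7 kHz.
169.5 kHz mod fs = 50.9 kHz.
50.9 kHz > fs/2 = 29.65 kHz, folds to fs − 50.9 kHz = 8.4 kHz.
Distinct values: {2.5 kHz, 8.4 kHz, 15.7 kHz, 22.5 kHz}.

2.5 kHz, 8.4 kHz, 15.7 kHz, 22.5 kHz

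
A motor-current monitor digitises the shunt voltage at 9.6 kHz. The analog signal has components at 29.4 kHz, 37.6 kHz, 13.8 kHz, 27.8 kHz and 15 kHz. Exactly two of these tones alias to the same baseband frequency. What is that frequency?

4.2 kHz

fs/2 = 4.8 kHz.
29.4 kHz mod fs = 0.6 kHz.
0.6 kHz ≤ fs/2 = 4.8 kHz, appears at 0.6 kHz.
37.6 kHz mod fs = 8.8 kHz.
8.8 kHz > fs/2 = 4.8 kHz, folds to fs − 8.8 kHz = 0.8 kHz.
13.8 kHz mod fs = 4.2 kHz.
4.2 kHz ≤ fs/2 = 4.8 kHz, appears at 4.2 kHz.
27.8 kHz mod fs = 8.6 kHz.
8.6 kHz > fs/2 = 4.8 kHz, folds to fs − 8.6 kHz = 1 kHz.
15 kHz mod fs = 5.4 kHz.
5.4 kHz > fs/2 = 4.8 kHz, folds to fs − 5.4 kHz = 4.2 kHz.
13.8 kHz and 15 kHz both map to 4.2 kHz.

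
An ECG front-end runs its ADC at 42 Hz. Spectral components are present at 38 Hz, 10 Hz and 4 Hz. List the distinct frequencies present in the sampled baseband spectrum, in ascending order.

fs/2 = 21 Hz.
38 Hz > fs/2 = 21 Hz, folds to fs − 38 Hz = 4 Hz.
10 Hz ≤ fs/2 = 21 Hz, passes unchanged.
4 Hz ≤ fs/2 = 21 Hz, passes unchanged.
Distinct values: {4 Hz, 10 Hz}.

4 Hz, 10 Hz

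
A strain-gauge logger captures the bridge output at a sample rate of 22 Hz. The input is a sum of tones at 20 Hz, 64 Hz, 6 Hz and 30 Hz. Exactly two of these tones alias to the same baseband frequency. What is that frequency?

fs/2 = 11 Hz.
20 Hz > fs/2 = 11 Hz, folds to fs − 20 Hz = 2 Hz.
64 Hz mod fs = 20 Hz.
20 Hz > fs/2 = 11 Hz, folds to fs − 20 Hz = 2 Hz.
6 Hz ≤ fs/2 = 11 Hz, passes unchanged.
30 Hz mod fs = 8 Hz.
8 Hz ≤ fs/2 = 11 Hz, appears at 8 Hz.
20 Hz and 64 Hz both map to 2 Hz.

2 Hz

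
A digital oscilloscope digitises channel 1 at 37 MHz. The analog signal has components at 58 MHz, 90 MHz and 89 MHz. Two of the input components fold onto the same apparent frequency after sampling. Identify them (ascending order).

58 MHz, 90 MHz

fs/2 = 18.5 MHz.
58 MHz mod fs = 21 MHz.
21 MHz > fs/2 = 18.5 MHz, folds to fs − 21 MHz = 16 MHz.
90 MHz mod fs = 16 MHz.
16 MHz ≤ fs/2 = 18.5 MHz, appears at 16 MHz.
89 MHz mod fs = 15 MHz.
15 MHz ≤ fs/2 = 18.5 MHz, appears at 15 MHz.
58 MHz and 90 MHz both map to 16 MHz.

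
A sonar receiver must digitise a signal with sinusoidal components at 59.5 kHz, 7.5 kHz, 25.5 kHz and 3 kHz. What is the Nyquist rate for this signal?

119 kHz

Highest-frequency component: 59.5 kHz.
Nyquist rate = 2 × 59.5 kHz = 119 kHz.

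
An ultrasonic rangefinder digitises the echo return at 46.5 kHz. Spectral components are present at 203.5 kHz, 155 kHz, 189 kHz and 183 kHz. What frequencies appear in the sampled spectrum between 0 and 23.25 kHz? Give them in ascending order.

fs/2 = 23.25 kHz.
203.5 kHz mod fs = 17.5 kHz.
17.5 kHz ≤ fs/2 = 23.25 kHz, appears at 17.5 kHz.
155 kHz mod fs = 15.5 kHz.
15.5 kHz ≤ fs/2 = 23.25 kHz, appears at 15.5 kHz.
189 kHz mod fs = 3 kHz.
3 kHz ≤ fs/2 = 23.25 kHz, appears at 3 kHz.
183 kHz mod fs = 43.5 kHz.
43.5 kHz > fs/2 = 23.25 kHz, folds to fs − 43.5 kHz = 3 kHz.
Distinct values: {3 kHz, 15.5 kHz, 17.5 kHz}.

3 kHz, 15.5 kHz, 17.5 kHz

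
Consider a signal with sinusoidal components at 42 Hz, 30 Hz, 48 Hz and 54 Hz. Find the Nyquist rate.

Highest-frequency component: 54 Hz.
Nyquist rate = 2 × 54 Hz = 108 Hz.

108 Hz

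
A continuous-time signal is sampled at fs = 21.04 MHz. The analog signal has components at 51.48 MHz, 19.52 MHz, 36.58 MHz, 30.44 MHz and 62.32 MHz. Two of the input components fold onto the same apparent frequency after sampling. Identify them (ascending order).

30.44 MHz, 51.48 MHz

fs/2 = 10.52 MHz.
51.48 MHz mod fs = 9.4 MHz.
9.4 MHz ≤ fs/2 = 10.52 MHz, appears at 9.4 MHz.
19.52 MHz > fs/2 = 10.52 MHz, folds to fs − 19.52 MHz = 1.52 MHz.
36.58 MHz mod fs = 15.54 MHz.
15.54 MHz > fs/2 = 10.52 MHz, folds to fs − 15.54 MHz = 5.5 MHz.
30.44 MHz mod fs = 9.4 MHz.
9.4 MHz ≤ fs/2 = 10.52 MHz, appears at 9.4 MHz.
62.32 MHz mod fs = 20.24 MHz.
20.24 MHz > fs/2 = 10.52 MHz, folds to fs − 20.24 MHz = 0.8 MHz.
30.44 MHz and 51.48 MHz both map to 9.4 MHz.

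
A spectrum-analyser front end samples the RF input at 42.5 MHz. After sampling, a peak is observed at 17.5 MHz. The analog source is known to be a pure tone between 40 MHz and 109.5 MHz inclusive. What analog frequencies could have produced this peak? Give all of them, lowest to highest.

Frequencies that alias to 17.5 MHz are k·fs ± 17.5 MHz for integer k ≥ 0.
k=0: 17.5 MHz.
k=1: 25 MHz, 60 MHz.
k=2: 67.5 MHz, 102.5 MHz.
k=3: 110 MHz, 145 MHz.
Within [40 MHz, 109.5 MHz]: 60 MHz, 67.5 MHz, 102.5 MHz.

60 MHz, 67.5 MHz, 102.5 MHz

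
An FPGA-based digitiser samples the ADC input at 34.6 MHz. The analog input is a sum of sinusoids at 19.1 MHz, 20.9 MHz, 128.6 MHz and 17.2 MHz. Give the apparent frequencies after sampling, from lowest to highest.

fs/2 = 17.3 MHz.
19.1 MHz > fs/2 = 17.3 MHz, folds to fs − 19.1 MHz = 15.5 MHz.
20.9 MHz > fs/2 = 17.3 MHz, folds to fs − 20.9 MHz = 13.7 MHz.
128.6 MHz mod fs = 24.8 MHz.
24.8 MHz > fs/2 = 17.3 MHz, folds to fs − 24.8 MHz = 9.8 MHz.
17.2 MHz ≤ fs/2 = 17.3 MHz, passes unchanged.
Distinct values: {9.8 MHz, 13.7 MHz, 15.5 MHz, 17.2 MHz}.

9.8 MHz, 13.7 MHz, 15.5 MHz, 17.2 MHz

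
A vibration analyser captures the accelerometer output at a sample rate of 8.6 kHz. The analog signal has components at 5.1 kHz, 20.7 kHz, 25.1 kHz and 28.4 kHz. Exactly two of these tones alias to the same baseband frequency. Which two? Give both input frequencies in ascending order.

fs/2 = 4.3 kHz.
5.1 kHz > fs/2 = 4.3 kHz, folds to fs − 5.1 kHz = 3.5 kHz.
20.7 kHz mod fs = 3.5 kHz.
3.5 kHz ≤ fs/2 = 4.3 kHz, appears at 3.5 kHz.
25.1 kHz mod fs = 7.9 kHz.
7.9 kHz > fs/2 = 4.3 kHz, folds to fs − 7.9 kHz = 0.7 kHz.
28.4 kHz mod fs = 2.6 kHz.
2.6 kHz ≤ fs/2 = 4.3 kHz, appears at 2.6 kHz.
5.1 kHz and 20.7 kHz both map to 3.5 kHz.

5.1 kHz, 20.7 kHz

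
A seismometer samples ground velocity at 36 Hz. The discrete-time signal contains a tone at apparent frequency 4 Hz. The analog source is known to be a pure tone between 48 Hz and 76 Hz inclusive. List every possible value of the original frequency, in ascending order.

68 Hz, 76 Hz

Frequencies that alias to 4 Hz are k·fs ± 4 Hz for integer k ≥ 0.
k=0: 4 Hz.
k=1: 32 Hz, 40 Hz.
k=2: 68 Hz, 76 Hz.
k=3: 104 Hz, 112 Hz.
Within [48 Hz, 76 Hz]: 68 Hz, 76 Hz.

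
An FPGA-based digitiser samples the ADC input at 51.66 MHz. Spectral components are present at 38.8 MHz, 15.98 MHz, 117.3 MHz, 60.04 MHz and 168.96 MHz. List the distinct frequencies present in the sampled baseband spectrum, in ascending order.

8.38 MHz, 12.86 MHz, 13.98 MHz, 15.98 MHz

fs/2 = 25.83 MHz.
38.8 MHz > fs/2 = 25.83 MHz, folds to fs − 38.8 MHz = 12.86 MHz.
15.98 MHz ≤ fs/2 = 25.83 MHz, passes unchanged.
117.3 MHz mod fs = 13.98 MHz.
13.98 MHz ≤ fs/2 = 25.83 MHz, appears at 13.98 MHz.
60.04 MHz mod fs = 8.38 MHz.
8.38 MHz ≤ fs/2 = 25.83 MHz, appears at 8.38 MHz.
168.96 MHz mod fs = 13.98 MHz.
13.98 MHz ≤ fs/2 = 25.83 MHz, appears at 13.98 MHz.
Distinct values: {8.38 MHz, 12.86 MHz, 13.98 MHz, 15.98 MHz}.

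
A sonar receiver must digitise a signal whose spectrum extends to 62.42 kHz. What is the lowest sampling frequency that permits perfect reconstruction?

Nyquist rate = 2 × 62.42 kHz = 124.84 kHz.

124.84 kHz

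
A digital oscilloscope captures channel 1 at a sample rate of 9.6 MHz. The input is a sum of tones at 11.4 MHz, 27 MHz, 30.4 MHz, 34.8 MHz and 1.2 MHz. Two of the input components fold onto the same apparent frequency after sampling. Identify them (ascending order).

fs/2 = 4.8 MHz.
11.4 MHz mod fs = 1.8 MHz.
1.8 MHz ≤ fs/2 = 4.8 MHz, appears at 1.8 MHz.
27 MHz mod fs = 7.8 MHz.
7.8 MHz > fs/2 = 4.8 MHz, folds to fs − 7.8 MHz = 1.8 MHz.
30.4 MHz mod fs = 1.6 MHz.
1.6 MHz ≤ fs/2 = 4.8 MHz, appears at 1.6 MHz.
34.8 MHz mod fs = 6 MHz.
6 MHz > fs/2 = 4.8 MHz, folds to fs − 6 MHz = 3.6 MHz.
1.2 MHz ≤ fs/2 = 4.8 MHz, passes unchanged.
11.4 MHz and 27 MHz both map to 1.8 MHz.

11.4 MHz, 27 MHz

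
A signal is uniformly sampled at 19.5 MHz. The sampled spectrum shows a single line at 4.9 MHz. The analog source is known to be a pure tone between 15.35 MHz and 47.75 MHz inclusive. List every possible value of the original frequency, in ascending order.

Frequencies that alias to 4.9 MHz are k·fs ± 4.9 MHz for integer k ≥ 0.
k=0: 4.9 MHz.
k=1: 14.6 MHz, 24.4 MHz.
k=2: 34.1 MHz, 43.9 MHz.
k=3: 53.6 MHz, 63.4 MHz.
Within [15.35 MHz, 47.75 MHz]: 24.4 MHz, 34.1 MHz, 43.9 MHz.

24.4 MHz, 34.1 MHz, 43.9 MHz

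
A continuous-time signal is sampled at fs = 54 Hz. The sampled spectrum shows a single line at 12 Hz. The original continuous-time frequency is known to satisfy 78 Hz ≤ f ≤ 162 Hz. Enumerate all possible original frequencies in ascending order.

96 Hz, 120 Hz, 150 Hz

Frequencies that alias to 12 Hz are k·fs ± 12 Hz for integer k ≥ 0.
k=0: 12 Hz.
k=1: 42 Hz, 66 Hz.
k=2: 96 Hz, 120 Hz.
k=3: 150 Hz, 174 Hz.
k=4: 204 Hz, 228 Hz.
Within [78 Hz, 162 Hz]: 96 Hz, 120 Hz, 150 Hz.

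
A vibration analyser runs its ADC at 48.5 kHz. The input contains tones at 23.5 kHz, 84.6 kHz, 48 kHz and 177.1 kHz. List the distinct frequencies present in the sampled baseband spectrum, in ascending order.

0.5 kHz, 12.4 kHz, 16.9 kHz, 23.5 kHz

fs/2 = 24.25 kHz.
23.5 kHz ≤ fs/2 = 24.25 kHz, passes unchanged.
84.6 kHz mod fs = 36.1 kHz.
36.1 kHz > fs/2 = 24.25 kHz, folds to fs − 36.1 kHz = 12.4 kHz.
48 kHz > fs/2 = 24.25 kHz, folds to fs − 48 kHz = 0.5 kHz.
177.1 kHz mod fs = 31.6 kHz.
31.6 kHz > fs/2 = 24.25 kHz, folds to fs − 31.6 kHz = 16.9 kHz.
Distinct values: {0.5 kHz, 12.4 kHz, 16.9 kHz, 23.5 kHz}.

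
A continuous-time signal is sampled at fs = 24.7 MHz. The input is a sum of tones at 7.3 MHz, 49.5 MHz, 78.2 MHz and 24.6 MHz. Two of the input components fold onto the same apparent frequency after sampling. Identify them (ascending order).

24.6 MHz, 49.5 MHz

fs/2 = 12.35 MHz.
7.3 MHz ≤ fs/2 = 12.35 MHz, passes unchanged.
49.5 MHz mod fs = 0.1 MHz.
0.1 MHz ≤ fs/2 = 12.35 MHz, appears at 0.1 MHz.
78.2 MHz mod fs = 4.1 MHz.
4.1 MHz ≤ fs/2 = 12.35 MHz, appears at 4.1 MHz.
24.6 MHz > fs/2 = 12.35 MHz, folds to fs − 24.6 MHz = 0.1 MHz.
24.6 MHz and 49.5 MHz both map to 0.1 MHz.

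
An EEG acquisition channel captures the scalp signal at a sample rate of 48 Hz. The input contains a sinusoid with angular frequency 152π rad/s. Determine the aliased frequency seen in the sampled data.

ω = 152π rad/s → f = ω/(2π) = 76 Hz.
76 Hz mod fs = 28 Hz.
28 Hz > fs/2 = 24 Hz, folds to fs − 28 Hz = 20 Hz.

20 Hz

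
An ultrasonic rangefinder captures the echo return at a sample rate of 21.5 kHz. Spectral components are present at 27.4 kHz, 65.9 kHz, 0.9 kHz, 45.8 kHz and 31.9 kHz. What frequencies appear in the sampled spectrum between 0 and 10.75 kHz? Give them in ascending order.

fs/2 = 10.75 kHz.
27.4 kHz mod fs = 5.9 kHz.
5.9 kHz ≤ fs/2 = 10.75 kHz, appears at 5.9 kHz.
65.9 kHz mod fs = 1.4 kHz.
1.4 kHz ≤ fs/2 = 10.75 kHz, appears at 1.4 kHz.
0.9 kHz ≤ fs/2 = 10.75 kHz, passes unchanged.
45.8 kHz mod fs = 2.8 kHz.
2.8 kHz ≤ fs/2 = 10.75 kHz, appears at 2.8 kHz.
31.9 kHz mod fs = 10.4 kHz.
10.4 kHz ≤ fs/2 = 10.75 kHz, appears at 10.4 kHz.
Distinct values: {0.9 kHz, 1.4 kHz, 2.8 kHz, 5.9 kHz, 10.4 kHz}.

0.9 kHz, 1.4 kHz, 2.8 kHz, 5.9 kHz, 10.4 kHz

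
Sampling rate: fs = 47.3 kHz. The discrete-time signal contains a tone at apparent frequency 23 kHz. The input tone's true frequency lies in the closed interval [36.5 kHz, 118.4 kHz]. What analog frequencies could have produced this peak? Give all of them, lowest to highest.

Frequencies that alias to 23 kHz are k·fs ± 23 kHz for integer k ≥ 0.
k=0: 23 kHz.
k=1: 24.3 kHz, 70.3 kHz.
k=2: 71.6 kHz, 117.6 kHz.
k=3: 118.9 kHz, 164.9 kHz.
Within [36.5 kHz, 118.4 kHz]: 70.3 kHz, 71.6 kHz, 117.6 kHz.

70.3 kHz, 71.6 kHz, 117.6 kHz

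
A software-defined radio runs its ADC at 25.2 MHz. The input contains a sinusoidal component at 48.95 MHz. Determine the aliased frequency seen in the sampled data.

1.45 MHz

48.95 MHz mod fs = 23.75 MHz.
23.75 MHz > fs/2 = 12.6 MHz, folds to fs − 23.75 MHz = 1.45 MHz.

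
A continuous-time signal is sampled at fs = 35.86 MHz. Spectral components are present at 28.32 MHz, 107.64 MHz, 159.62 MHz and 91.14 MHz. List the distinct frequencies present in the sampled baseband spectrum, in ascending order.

fs/2 = 17.93 MHz.
28.32 MHz > fs/2 = 17.93 MHz, folds to fs − 28.32 MHz = 7.54 MHz.
107.64 MHz mod fs = 0.06 MHz.
0.06 MHz ≤ fs/2 = 17.93 MHz, appears at 0.06 MHz.
159.62 MHz mod fs = 16.18 MHz.
16.18 MHz ≤ fs/2 = 17.93 MHz, appears at 16.18 MHz.
91.14 MHz mod fs = 19.42 MHz.
19.42 MHz > fs/2 = 17.93 MHz, folds to fs − 19.42 MHz = 16.44 MHz.
Distinct values: {0.06 MHz, 7.54 MHz, 16.18 MHz, 16.44 MHz}.

0.06 MHz, 7.54 MHz, 16.18 MHz, 16.44 MHz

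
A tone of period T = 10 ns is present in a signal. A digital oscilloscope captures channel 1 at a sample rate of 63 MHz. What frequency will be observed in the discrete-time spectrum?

26 MHz

T = 10 ns → f = 1/T = 100 MHz.
100 MHz mod fs = 37 MHz.
37 MHz > fs/2 = 31.5 MHz, folds to fs − 37 MHz = 26 MHz.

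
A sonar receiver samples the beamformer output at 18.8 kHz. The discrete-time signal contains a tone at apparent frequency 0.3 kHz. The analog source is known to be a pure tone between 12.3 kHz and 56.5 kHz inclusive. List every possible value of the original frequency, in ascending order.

18.5 kHz, 19.1 kHz, 37.3 kHz, 37.9 kHz, 56.1 kHz

Frequencies that alias to 0.3 kHz are k·fs ± 0.3 kHz for integer k ≥ 0.
k=0: 0.3 kHz.
k=1: 18.5 kHz, 19.1 kHz.
k=2: 37.3 kHz, 37.9 kHz.
k=3: 56.1 kHz, 56.7 kHz.
k=4: 74.9 kHz, 75.5 kHz.
Within [12.3 kHz, 56.5 kHz]: 18.5 kHz, 19.1 kHz, 37.3 kHz, 37.9 kHz, 56.1 kHz.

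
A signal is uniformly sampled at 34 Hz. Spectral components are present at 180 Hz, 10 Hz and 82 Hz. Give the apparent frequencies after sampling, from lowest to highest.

10 Hz, 14 Hz

fs/2 = 17 Hz.
180 Hz mod fs = 10 Hz.
10 Hz ≤ fs/2 = 17 Hz, appears at 10 Hz.
10 Hz ≤ fs/2 = 17 Hz, passes unchanged.
82 Hz mod fs = 14 Hz.
14 Hz ≤ fs/2 = 17 Hz, appears at 14 Hz.
Distinct values: {10 Hz, 14 Hz}.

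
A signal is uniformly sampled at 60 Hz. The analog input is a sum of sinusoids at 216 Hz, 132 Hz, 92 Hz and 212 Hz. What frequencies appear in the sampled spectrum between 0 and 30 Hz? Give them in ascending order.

fs/2 = 30 Hz.
216 Hz mod fs = 36 Hz.
36 Hz > fs/2 = 30 Hz, folds to fs − 36 Hz = 24 Hz.
132 Hz mod fs = 12 Hz.
12 Hz ≤ fs/2 = 30 Hz, appears at 12 Hz.
92 Hz mod fs = 32 Hz.
32 Hz > fs/2 = 30 Hz, folds to fs − 32 Hz = 28 Hz.
212 Hz mod fs = 32 Hz.
32 Hz > fs/2 = 30 Hz, folds to fs − 32 Hz = 28 Hz.
Distinct values: {12 Hz, 24 Hz, 28 Hz}.

12 Hz, 24 Hz, 28 Hz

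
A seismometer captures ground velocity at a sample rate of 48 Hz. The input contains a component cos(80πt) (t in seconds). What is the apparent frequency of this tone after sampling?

ω = 80π rad/s → f = ω/(2π) = 40 Hz.
40 Hz > fs/2 = 24 Hz, folds to fs − 40 Hz = 8 Hz.

8 Hz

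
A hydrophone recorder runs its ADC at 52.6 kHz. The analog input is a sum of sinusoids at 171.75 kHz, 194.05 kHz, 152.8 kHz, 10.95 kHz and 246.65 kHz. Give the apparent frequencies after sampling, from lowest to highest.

fs/2 = 26.3 kHz.
171.75 kHz mod fs = 13.95 kHz.
13.95 kHz ≤ fs/2 = 26.3 kHz, appears at 13.95 kHz.
194.05 kHz mod fs = 36.25 kHz.
36.25 kHz > fs/2 = 26.3 kHz, folds to fs − 36.25 kHz = 16.35 kHz.
152.8 kHz mod fs = 47.6 kHz.
47.6 kHz > fs/2 = 26.3 kHz, folds to fs − 47.6 kHz = 5 kHz.
10.95 kHz ≤ fs/2 = 26.3 kHz, passes unchanged.
246.65 kHz mod fs = 36.25 kHz.
36.25 kHz > fs/2 = 26.3 kHz, folds to fs − 36.25 kHz = 16.35 kHz.
Distinct values: {5 kHz, 10.95 kHz, 13.95 kHz, 16.35 kHz}.

5 kHz, 10.95 kHz, 13.95 kHz, 16.35 kHz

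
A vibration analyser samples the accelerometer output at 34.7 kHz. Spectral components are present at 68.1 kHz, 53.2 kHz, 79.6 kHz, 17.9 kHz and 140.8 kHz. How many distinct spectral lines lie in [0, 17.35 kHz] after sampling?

fs/2 = 17.35 kHz.
68.1 kHz mod fs = 33.4 kHz.
33.4 kHz > fs/2 = 17.35 kHz, folds to fs − 33.4 kHz = 1.3 kHz.
53.2 kHz mod fs = 18.5 kHz.
18.5 kHz > fs/2 = 17.35 kHz, folds to fs − 18.5 kHz = 16.2 kHz.
79.6 kHz mod fs = 10.2 kHz.
10.2 kHz ≤ fs/2 = 17.35 kHz, appears at 10.2 kHz.
17.9 kHz > fs/2 = 17.35 kHz, folds to fs − 17.9 kHz = 16.8 kHz.
140.8 kHz mod fs = 2 kHz.
2 kHz ≤ fs/2 = 17.35 kHz, appears at 2 kHz.
Distinct values: {1.3 kHz, 2 kHz, 10.2 kHz, 16.2 kHz, 16.8 kHz} → 5.

5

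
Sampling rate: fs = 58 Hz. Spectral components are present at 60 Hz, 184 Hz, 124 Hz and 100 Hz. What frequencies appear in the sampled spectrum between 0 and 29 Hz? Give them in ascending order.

fs/2 = 29 Hz.
60 Hz mod fs = 2 Hz.
2 Hz ≤ fs/2 = 29 Hz, appears at 2 Hz.
184 Hz mod fs = 10 Hz.
10 Hz ≤ fs/2 = 29 Hz, appears at 10 Hz.
124 Hz mod fs = 8 Hz.
8 Hz ≤ fs/2 = 29 Hz, appears at 8 Hz.
100 Hz mod fs = 42 Hz.
42 Hz > fs/2 = 29 Hz, folds to fs − 42 Hz = 16 Hz.
Distinct values: {2 Hz, 8 Hz, 10 Hz, 16 Hz}.

2 Hz, 8 Hz, 10 Hz, 16 Hz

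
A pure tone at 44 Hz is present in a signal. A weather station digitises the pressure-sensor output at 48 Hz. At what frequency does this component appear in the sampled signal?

44 Hz > fs/2 = 24 Hz, folds to fs − 44 Hz = 4 Hz.

4 Hz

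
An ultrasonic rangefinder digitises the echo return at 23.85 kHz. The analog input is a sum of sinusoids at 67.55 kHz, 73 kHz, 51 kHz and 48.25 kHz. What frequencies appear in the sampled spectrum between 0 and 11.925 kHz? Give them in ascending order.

fs/2 = 11.925 kHz.
67.55 kHz mod fs = 19.85 kHz.
19.85 kHz > fs/2 = 11.925 kHz, folds to fs − 19.85 kHz = 4 kHz.
73 kHz mod fs = 1.45 kHz.
1.45 kHz ≤ fs/2 = 11.925 kHz, appears at 1.45 kHz.
51 kHz mod fs = 3.3 kHz.
3.3 kHz ≤ fs/2 = 11.925 kHz, appears at 3.3 kHz.
48.25 kHz mod fs = 0.55 kHz.
0.55 kHz ≤ fs/2 = 11.925 kHz, appears at 0.55 kHz.
Distinct values: {0.55 kHz, 1.45 kHz, 3.3 kHz, 4 kHz}.

0.55 kHz, 1.45 kHz, 3.3 kHz, 4 kHz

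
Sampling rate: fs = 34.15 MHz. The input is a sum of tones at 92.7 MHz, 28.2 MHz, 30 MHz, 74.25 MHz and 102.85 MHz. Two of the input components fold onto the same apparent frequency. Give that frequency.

fs/2 = 17.075 MHz.
92.7 MHz mod fs = 24.4 MHz.
24.4 MHz > fs/2 = 17.075 MHz, folds to fs − 24.4 MHz = 9.75 MHz.
28.2 MHz > fs/2 = 17.075 MHz, folds to fs − 28.2 MHz = 5.95 MHz.
30 MHz > fs/2 = 17.075 MHz, folds to fs − 30 MHz = 4.15 MHz.
74.25 MHz mod fs = 5.95 MHz.
5.95 MHz ≤ fs/2 = 17.075 MHz, appears at 5.95 MHz.
102.85 MHz mod fs = 0.4 MHz.
0.4 MHz ≤ fs/2 = 17.075 MHz, appears at 0.4 MHz.
28.2 MHz and 74.25 MHz both map to 5.95 MHz.

5.95 MHz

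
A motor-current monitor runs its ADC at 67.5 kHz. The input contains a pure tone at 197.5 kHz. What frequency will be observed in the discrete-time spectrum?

197.5 kHz mod fs = 62.5 kHz.
62.5 kHz > fs/2 = 33.75 kHz, folds to fs − 62.5 kHz = 5 kHz.

5 kHz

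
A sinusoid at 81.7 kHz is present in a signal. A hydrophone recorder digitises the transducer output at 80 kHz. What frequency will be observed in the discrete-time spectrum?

81.7 kHz mod fs = 1.7 kHz.
1.7 kHz ≤ fs/2 = 40 kHz, appears at 1.7 kHz.

1.7 kHz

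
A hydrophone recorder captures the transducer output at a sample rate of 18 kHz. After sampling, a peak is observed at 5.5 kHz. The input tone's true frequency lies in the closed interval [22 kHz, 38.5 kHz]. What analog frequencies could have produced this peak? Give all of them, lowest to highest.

23.5 kHz, 30.5 kHz

Frequencies that alias to 5.5 kHz are k·fs ± 5.5 kHz for integer k ≥ 0.
k=0: 5.5 kHz.
k=1: 12.5 kHz, 23.5 kHz.
k=2: 30.5 kHz, 41.5 kHz.
k=3: 48.5 kHz, 59.5 kHz.
Within [22 kHz, 38.5 kHz]: 23.5 kHz, 30.5 kHz.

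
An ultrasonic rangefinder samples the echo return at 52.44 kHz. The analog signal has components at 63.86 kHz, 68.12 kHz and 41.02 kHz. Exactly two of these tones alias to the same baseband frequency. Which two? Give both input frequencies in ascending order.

41.02 kHz, 63.86 kHz

fs/2 = 26.22 kHz.
63.86 kHz mod fs = 11.42 kHz.
11.42 kHz ≤ fs/2 = 26.22 kHz, appears at 11.42 kHz.
68.12 kHz mod fs = 15.68 kHz.
15.68 kHz ≤ fs/2 = 26.22 kHz, appears at 15.68 kHz.
41.02 kHz > fs/2 = 26.22 kHz, folds to fs − 41.02 kHz = 11.42 kHz.
41.02 kHz and 63.86 kHz both map to 11.42 kHz.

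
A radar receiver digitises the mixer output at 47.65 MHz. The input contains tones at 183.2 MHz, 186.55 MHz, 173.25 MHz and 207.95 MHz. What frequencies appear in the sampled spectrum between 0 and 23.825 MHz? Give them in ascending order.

fs/2 = 23.825 MHz.
183.2 MHz mod fs = 40.25 MHz.
40.25 MHz > fs/2 = 23.825 MHz, folds to fs − 40.25 MHz = 7.4 MHz.
186.55 MHz mod fs = 43.6 MHz.
43.6 MHz > fs/2 = 23.825 MHz, folds to fs − 43.6 MHz = 4.05 MHz.
173.25 MHz mod fs = 30.3 MHz.
30.3 MHz > fs/2 = 23.825 MHz, folds to fs − 30.3 MHz = 17.35 MHz.
207.95 MHz mod fs = 17.35 MHz.
17.35 MHz ≤ fs/2 = 23.825 MHz, appears at 17.35 MHz.
Distinct values: {4.05 MHz, 7.4 MHz, 17.35 MHz}.

4.05 MHz, 7.4 MHz, 17.35 MHz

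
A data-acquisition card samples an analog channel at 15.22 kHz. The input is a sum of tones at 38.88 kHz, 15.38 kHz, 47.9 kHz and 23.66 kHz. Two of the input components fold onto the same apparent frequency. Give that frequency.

fs/2 = 7.61 kHz.
38.88 kHz mod fs = 8.44 kHz.
8.44 kHz > fs/2 = 7.61 kHz, folds to fs − 8.44 kHz = 6.78 kHz.
15.38 kHz mod fs = 0.16 kHz.
0.16 kHz ≤ fs/2 = 7.61 kHz, appears at 0.16 kHz.
47.9 kHz mod fs = 2.24 kHz.
2.24 kHz ≤ fs/2 = 7.61 kHz, appears at 2.24 kHz.
23.66 kHz mod fs = 8.44 kHz.
8.44 kHz > fs/2 = 7.61 kHz, folds to fs − 8.44 kHz = 6.78 kHz.
23.66 kHz and 38.88 kHz both map to 6.78 kHz.

6.78 kHz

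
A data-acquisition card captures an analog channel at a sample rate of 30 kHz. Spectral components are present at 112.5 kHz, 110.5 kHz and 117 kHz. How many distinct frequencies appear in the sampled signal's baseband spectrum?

3

fs/2 = 15 kHz.
112.5 kHz mod fs = 22.5 kHz.
22.5 kHz > fs/2 = 15 kHz, folds to fs − 22.5 kHz = 7.5 kHz.
110.5 kHz mod fs = 20.5 kHz.
20.5 kHz > fs/2 = 15 kHz, folds to fs − 20.5 kHz = 9.5 kHz.
117 kHz mod fs = 27 kHz.
27 kHz > fs/2 = 15 kHz, folds to fs − 27 kHz = 3 kHz.
Distinct values: {3 kHz, 7.5 kHz, 9.5 kHz} → 3.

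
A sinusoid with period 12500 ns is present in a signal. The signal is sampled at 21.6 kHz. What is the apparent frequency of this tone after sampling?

T = 12500 ns → f = 1/T = 80 kHz.
80 kHz mod fs = 15.2 kHz.
15.2 kHz > fs/2 = 10.8 kHz, folds to fs − 15.2 kHz = 6.4 kHz.

6.4 kHz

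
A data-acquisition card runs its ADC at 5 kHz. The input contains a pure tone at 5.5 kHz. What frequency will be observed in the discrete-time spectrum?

5.5 kHz mod fs = 0.5 kHz.
0.5 kHz ≤ fs/2 = 2.5 kHz, appears at 0.5 kHz.

0.5 kHz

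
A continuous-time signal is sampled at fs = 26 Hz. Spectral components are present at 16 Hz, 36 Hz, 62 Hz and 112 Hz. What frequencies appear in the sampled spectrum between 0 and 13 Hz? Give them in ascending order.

8 Hz, 10 Hz

fs/2 = 13 Hz.
16 Hz > fs/2 = 13 Hz, folds to fs − 16 Hz = 10 Hz.
36 Hz mod fs = 10 Hz.
10 Hz ≤ fs/2 = 13 Hz, appears at 10 Hz.
62 Hz mod fs = 10 Hz.
10 Hz ≤ fs/2 = 13 Hz, appears at 10 Hz.
112 Hz mod fs = 8 Hz.
8 Hz ≤ fs/2 = 13 Hz, appears at 8 Hz.
Distinct values: {8 Hz, 10 Hz}.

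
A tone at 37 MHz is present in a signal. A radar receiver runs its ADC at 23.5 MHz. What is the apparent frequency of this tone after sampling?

10 MHz

37 MHz mod fs = 13.5 MHz.
13.5 MHz > fs/2 = 11.75 MHz, folds to fs − 13.5 MHz = 10 MHz.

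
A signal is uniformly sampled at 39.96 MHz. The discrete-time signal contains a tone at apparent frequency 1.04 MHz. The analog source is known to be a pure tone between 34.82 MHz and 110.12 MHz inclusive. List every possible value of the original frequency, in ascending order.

Frequencies that alias to 1.04 MHz are k·fs ± 1.04 MHz for integer k ≥ 0.
k=0: 1.04 MHz.
k=1: 38.92 MHz, 41 MHz.
k=2: 78.88 MHz, 80.96 MHz.
k=3: 118.84 MHz, 120.92 MHz.
Within [34.82 MHz, 110.12 MHz]: 38.92 MHz, 41 MHz, 78.88 MHz, 80.96 MHz.

38.92 MHz, 41 MHz, 78.88 MHz, 80.96 MHz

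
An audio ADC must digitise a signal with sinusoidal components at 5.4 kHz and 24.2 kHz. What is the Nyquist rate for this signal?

48.4 kHz

Highest-frequency component: 24.2 kHz.
Nyquist rate = 2 × 24.2 kHz = 48.4 kHz.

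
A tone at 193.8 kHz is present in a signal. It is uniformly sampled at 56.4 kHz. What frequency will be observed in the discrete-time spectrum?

193.8 kHz mod fs = 24.6 kHz.
24.6 kHz ≤ fs/2 = 28.2 kHz, appears at 24.6 kHz.

24.6 kHz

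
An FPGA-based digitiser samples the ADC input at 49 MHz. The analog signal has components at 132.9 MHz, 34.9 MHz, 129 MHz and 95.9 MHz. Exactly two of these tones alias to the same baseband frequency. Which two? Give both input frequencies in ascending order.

fs/2 = 24.5 MHz.
132.9 MHz mod fs = 34.9 MHz.
34.9 MHz > fs/2 = 24.5 MHz, folds to fs − 34.9 MHz = 14.1 MHz.
34.9 MHz > fs/2 = 24.5 MHz, folds to fs − 34.9 MHz = 14.1 MHz.
129 MHz mod fs = 31 MHz.
31 MHz > fs/2 = 24.5 MHz, folds to fs − 31 MHz = 18 MHz.
95.9 MHz mod fs = 46.9 MHz.
46.9 MHz > fs/2 = 24.5 MHz, folds to fs − 46.9 MHz = 2.1 MHz.
34.9 MHz and 132.9 MHz both map to 14.1 MHz.

34.9 MHz, 132.9 MHz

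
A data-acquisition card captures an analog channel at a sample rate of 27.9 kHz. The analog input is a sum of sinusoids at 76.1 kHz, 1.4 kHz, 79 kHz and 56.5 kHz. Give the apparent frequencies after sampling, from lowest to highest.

fs/2 = 13.95 kHz.
76.1 kHz mod fs = 20.3 kHz.
20.3 kHz > fs/2 = 13.95 kHz, folds to fs − 20.3 kHz = 7.6 kHz.
1.4 kHz ≤ fs/2 = 13.95 kHz, passes unchanged.
79 kHz mod fs = 23.2 kHz.
23.2 kHz > fs/2 = 13.95 kHz, folds to fs − 23.2 kHz = 4.7 kHz.
56.5 kHz mod fs = 0.7 kHz.
0.7 kHz ≤ fs/2 = 13.95 kHz, appears at 0.7 kHz.
Distinct values: {0.7 kHz, 1.4 kHz, 4.7 kHz, 7.6 kHz}.

0.7 kHz, 1.4 kHz, 4.7 kHz, 7.6 kHz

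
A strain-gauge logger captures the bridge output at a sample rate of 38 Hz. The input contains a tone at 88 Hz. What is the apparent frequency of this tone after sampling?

88 Hz mod fs = 12 Hz.
12 Hz ≤ fs/2 = 19 Hz, appears at 12 Hz.

12 Hz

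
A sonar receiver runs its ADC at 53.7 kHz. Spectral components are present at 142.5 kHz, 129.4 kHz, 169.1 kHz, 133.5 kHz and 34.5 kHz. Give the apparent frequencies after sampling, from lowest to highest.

fs/2 = 26.85 kHz.
142.5 kHz mod fs = 35.1 kHz.
35.1 kHz > fs/2 = 26.85 kHz, folds to fs − 35.1 kHz = 18.6 kHz.
129.4 kHz mod fs = 22 kHz.
22 kHz ≤ fs/2 = 26.85 kHz, appears at 22 kHz.
169.1 kHz mod fs = 8 kHz.
8 kHz ≤ fs/2 = 26.85 kHz, appears at 8 kHz.
133.5 kHz mod fs = 26.1 kHz.
26.1 kHz ≤ fs/2 = 26.85 kHz, appears at 26.1 kHz.
34.5 kHz > fs/2 = 26.85 kHz, folds to fs − 34.5 kHz = 19.2 kHz.
Distinct values: {8 kHz, 18.6 kHz, 19.2 kHz, 22 kHz, 26.1 kHz}.

8 kHz, 18.6 kHz, 19.2 kHz, 22 kHz, 26.1 kHz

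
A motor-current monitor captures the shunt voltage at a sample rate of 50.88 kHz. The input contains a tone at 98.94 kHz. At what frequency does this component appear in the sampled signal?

98.94 kHz mod fs = 48.06 kHz.
48.06 kHz > fs/2 = 25.44 kHz, folds to fs − 48.06 kHz = 2.82 kHz.

2.82 kHz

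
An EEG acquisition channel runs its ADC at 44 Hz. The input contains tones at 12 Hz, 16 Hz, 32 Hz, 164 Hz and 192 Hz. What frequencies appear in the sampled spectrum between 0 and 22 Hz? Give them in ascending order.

12 Hz, 16 Hz

fs/2 = 22 Hz.
12 Hz ≤ fs/2 = 22 Hz, passes unchanged.
16 Hz ≤ fs/2 = 22 Hz, passes unchanged.
32 Hz > fs/2 = 22 Hz, folds to fs − 32 Hz = 12 Hz.
164 Hz mod fs = 32 Hz.
32 Hz > fs/2 = 22 Hz, folds to fs − 32 Hz = 12 Hz.
192 Hz mod fs = 16 Hz.
16 Hz ≤ fs/2 = 22 Hz, appears at 16 Hz.
Distinct values: {12 Hz, 16 Hz}.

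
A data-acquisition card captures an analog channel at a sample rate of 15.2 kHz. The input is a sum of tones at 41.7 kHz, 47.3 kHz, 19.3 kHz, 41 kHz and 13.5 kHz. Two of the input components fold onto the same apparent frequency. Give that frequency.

fs/2 = 7.6 kHz.
41.7 kHz mod fs = 11.3 kHz.
11.3 kHz > fs/2 = 7.6 kHz, folds to fs − 11.3 kHz = 3.9 kHz.
47.3 kHz mod fs = 1.7 kHz.
1.7 kHz ≤ fs/2 = 7.6 kHz, appears at 1.7 kHz.
19.3 kHz mod fs = 4.1 kHz.
4.1 kHz ≤ fs/2 = 7.6 kHz, appears at 4.1 kHz.
41 kHz mod fs = 10.6 kHz.
10.6 kHz > fs/2 = 7.6 kHz, folds to fs − 10.6 kHz = 4.6 kHz.
13.5 kHz > fs/2 = 7.6 kHz, folds to fs − 13.5 kHz = 1.7 kHz.
13.5 kHz and 47.3 kHz both map to 1.7 kHz.

1.7 kHz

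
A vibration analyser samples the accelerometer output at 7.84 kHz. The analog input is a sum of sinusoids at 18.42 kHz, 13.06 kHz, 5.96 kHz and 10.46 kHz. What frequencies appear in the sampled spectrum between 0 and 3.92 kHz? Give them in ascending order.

1.88 kHz, 2.62 kHz, 2.74 kHz

fs/2 = 3.92 kHz.
18.42 kHz mod fs = 2.74 kHz.
2.74 kHz ≤ fs/2 = 3.92 kHz, appears at 2.74 kHz.
13.06 kHz mod fs = 5.22 kHz.
5.22 kHz > fs/2 = 3.92 kHz, folds to fs − 5.22 kHz = 2.62 kHz.
5.96 kHz > fs/2 = 3.92 kHz, folds to fs − 5.96 kHz = 1.88 kHz.
10.46 kHz mod fs = 2.62 kHz.
2.62 kHz ≤ fs/2 = 3.92 kHz, appears at 2.62 kHz.
Distinct values: {1.88 kHz, 2.62 kHz, 2.74 kHz}.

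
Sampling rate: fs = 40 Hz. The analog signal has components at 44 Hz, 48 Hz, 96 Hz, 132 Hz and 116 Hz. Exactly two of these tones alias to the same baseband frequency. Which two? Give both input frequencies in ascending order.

fs/2 = 20 Hz.
44 Hz mod fs = 4 Hz.
4 Hz ≤ fs/2 = 20 Hz, appears at 4 Hz.
48 Hz mod fs = 8 Hz.
8 Hz ≤ fs/2 = 20 Hz, appears at 8 Hz.
96 Hz mod fs = 16 Hz.
16 Hz ≤ fs/2 = 20 Hz, appears at 16 Hz.
132 Hz mod fs = 12 Hz.
12 Hz ≤ fs/2 = 20 Hz, appears at 12 Hz.
116 Hz mod fs = 36 Hz.
36 Hz > fs/2 = 20 Hz, folds to fs − 36 Hz = 4 Hz.
44 Hz and 116 Hz both map to 4 Hz.

44 Hz, 116 Hz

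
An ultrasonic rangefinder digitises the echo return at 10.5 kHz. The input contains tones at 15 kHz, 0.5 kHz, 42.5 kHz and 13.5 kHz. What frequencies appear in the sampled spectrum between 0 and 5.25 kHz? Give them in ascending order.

0.5 kHz, 3 kHz, 4.5 kHz

fs/2 = 5.25 kHz.
15 kHz mod fs = 4.5 kHz.
4.5 kHz ≤ fs/2 = 5.25 kHz, appears at 4.5 kHz.
0.5 kHz ≤ fs/2 = 5.25 kHz, passes unchanged.
42.5 kHz mod fs = 0.5 kHz.
0.5 kHz ≤ fs/2 = 5.25 kHz, appears at 0.5 kHz.
13.5 kHz mod fs = 3 kHz.
3 kHz ≤ fs/2 = 5.25 kHz, appears at 3 kHz.
Distinct values: {0.5 kHz, 3 kHz, 4.5 kHz}.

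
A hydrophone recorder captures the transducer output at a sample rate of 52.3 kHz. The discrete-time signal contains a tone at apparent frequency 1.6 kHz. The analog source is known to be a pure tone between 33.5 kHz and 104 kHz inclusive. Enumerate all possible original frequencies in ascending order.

Frequencies that alias to 1.6 kHz are k·fs ± 1.6 kHz for integer k ≥ 0.
k=0: 1.6 kHz.
k=1: 50.7 kHz, 53.9 kHz.
k=2: 103 kHz, 106.2 kHz.
k=3: 155.3 kHz, 158.5 kHz.
Within [33.5 kHz, 104 kHz]: 50.7 kHz, 53.9 kHz, 103 kHz.

50.7 kHz, 53.9 kHz, 103 kHz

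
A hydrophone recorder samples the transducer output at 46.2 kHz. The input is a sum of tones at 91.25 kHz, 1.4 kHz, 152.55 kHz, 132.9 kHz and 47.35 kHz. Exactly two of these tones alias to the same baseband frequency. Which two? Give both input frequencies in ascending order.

47.35 kHz, 91.25 kHz

fs/2 = 23.1 kHz.
91.25 kHz mod fs = 45.05 kHz.
45.05 kHz > fs/2 = 23.1 kHz, folds to fs − 45.05 kHz = 1.15 kHz.
1.4 kHz ≤ fs/2 = 23.1 kHz, passes unchanged.
152.55 kHz mod fs = 13.95 kHz.
13.95 kHz ≤ fs/2 = 23.1 kHz, appears at 13.95 kHz.
132.9 kHz mod fs = 40.5 kHz.
40.5 kHz > fs/2 = 23.1 kHz, folds to fs − 40.5 kHz = 5.7 kHz.
47.35 kHz mod fs = 1.15 kHz.
1.15 kHz ≤ fs/2 = 23.1 kHz, appears at 1.15 kHz.
47.35 kHz and 91.25 kHz both map to 1.15 kHz.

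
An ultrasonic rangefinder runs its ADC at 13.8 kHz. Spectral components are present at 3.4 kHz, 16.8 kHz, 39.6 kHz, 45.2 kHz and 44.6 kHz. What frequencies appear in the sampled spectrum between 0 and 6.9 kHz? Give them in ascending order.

1.8 kHz, 3 kHz, 3.2 kHz, 3.4 kHz, 3.8 kHz

fs/2 = 6.9 kHz.
3.4 kHz ≤ fs/2 = 6.9 kHz, passes unchanged.
16.8 kHz mod fs = 3 kHz.
3 kHz ≤ fs/2 = 6.9 kHz, appears at 3 kHz.
39.6 kHz mod fs = 12 kHz.
12 kHz > fs/2 = 6.9 kHz, folds to fs − 12 kHz = 1.8 kHz.
45.2 kHz mod fs = 3.8 kHz.
3.8 kHz ≤ fs/2 = 6.9 kHz, appears at 3.8 kHz.
44.6 kHz mod fs = 3.2 kHz.
3.2 kHz ≤ fs/2 = 6.9 kHz, appears at 3.2 kHz.
Distinct values: {1.8 kHz, 3 kHz, 3.2 kHz, 3.4 kHz, 3.8 kHz}.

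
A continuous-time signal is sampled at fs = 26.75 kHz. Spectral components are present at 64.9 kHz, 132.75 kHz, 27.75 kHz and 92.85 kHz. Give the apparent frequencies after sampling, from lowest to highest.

fs/2 = 13.375 kHz.
64.9 kHz mod fs = 11.4 kHz.
11.4 kHz ≤ fs/2 = 13.375 kHz, appears at 11.4 kHz.
132.75 kHz mod fs = 25.75 kHz.
25.75 kHz > fs/2 = 13.375 kHz, folds to fs − 25.75 kHz = 1 kHz.
27.75 kHz mod fs = 1 kHz.
1 kHz ≤ fs/2 = 13.375 kHz, appears at 1 kHz.
92.85 kHz mod fs = 12.6 kHz.
12.6 kHz ≤ fs/2 = 13.375 kHz, appears at 12.6 kHz.
Distinct values: {1 kHz, 11.4 kHz, 12.6 kHz}.

1 kHz, 11.4 kHz, 12.6 kHz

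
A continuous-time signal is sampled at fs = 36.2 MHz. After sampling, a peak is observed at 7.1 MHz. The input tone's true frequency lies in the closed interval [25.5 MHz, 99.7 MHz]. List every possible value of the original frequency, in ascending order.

Frequencies that alias to 7.1 MHz are k·fs ± 7.1 MHz for integer k ≥ 0.
k=0: 7.1 MHz.
k=1: 29.1 MHz, 43.3 MHz.
k=2: 65.3 MHz, 79.5 MHz.
k=3: 101.5 MHz, 115.7 MHz.
Within [25.5 MHz, 99.7 MHz]: 29.1 MHz, 43.3 MHz, 65.3 MHz, 79.5 MHz.

29.1 MHz, 43.3 MHz, 65.3 MHz, 79.5 MHz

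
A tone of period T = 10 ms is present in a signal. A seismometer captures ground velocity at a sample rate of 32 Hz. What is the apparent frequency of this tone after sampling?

4 Hz

T = 10 ms → f = 1/T = 100 Hz.
100 Hz mod fs = 4 Hz.
4 Hz ≤ fs/2 = 16 Hz, appears at 4 Hz.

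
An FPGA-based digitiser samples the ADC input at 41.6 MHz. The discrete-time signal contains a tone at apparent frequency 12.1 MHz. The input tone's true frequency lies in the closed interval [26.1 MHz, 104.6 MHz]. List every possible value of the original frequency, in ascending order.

Frequencies that alias to 12.1 MHz are k·fs ± 12.1 MHz for integer k ≥ 0.
k=0: 12.1 MHz.
k=1: 29.5 MHz, 53.7 MHz.
k=2: 71.1 MHz, 95.3 MHz.
k=3: 112.7 MHz, 136.9 MHz.
Within [26.1 MHz, 104.6 MHz]: 29.5 MHz, 53.7 MHz, 71.1 MHz, 95.3 MHz.

29.5 MHz, 53.7 MHz, 71.1 MHz, 95.3 MHz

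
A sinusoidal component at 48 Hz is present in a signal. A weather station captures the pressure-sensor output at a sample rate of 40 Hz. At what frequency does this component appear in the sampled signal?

8 Hz

48 Hz mod fs = 8 Hz.
8 Hz ≤ fs/2 = 20 Hz, appears at 8 Hz.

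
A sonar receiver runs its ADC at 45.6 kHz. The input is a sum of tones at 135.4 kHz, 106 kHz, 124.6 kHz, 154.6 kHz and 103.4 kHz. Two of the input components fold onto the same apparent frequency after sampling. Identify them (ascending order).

fs/2 = 22.8 kHz.
135.4 kHz mod fs = 44.2 kHz.
44.2 kHz > fs/2 = 22.8 kHz, folds to fs − 44.2 kHz = 1.4 kHz.
106 kHz mod fs = 14.8 kHz.
14.8 kHz ≤ fs/2 = 22.8 kHz, appears at 14.8 kHz.
124.6 kHz mod fs = 33.4 kHz.
33.4 kHz > fs/2 = 22.8 kHz, folds to fs − 33.4 kHz = 12.2 kHz.
154.6 kHz mod fs = 17.8 kHz.
17.8 kHz ≤ fs/2 = 22.8 kHz, appears at 17.8 kHz.
103.4 kHz mod fs = 12.2 kHz.
12.2 kHz ≤ fs/2 = 22.8 kHz, appears at 12.2 kHz.
103.4 kHz and 124.6 kHz both map to 12.2 kHz.

103.4 kHz, 124.6 kHz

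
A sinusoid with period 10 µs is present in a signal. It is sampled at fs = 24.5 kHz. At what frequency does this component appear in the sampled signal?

T = 10 µs → f = 1/T = 100 kHz.
100 kHz mod fs = 2 kHz.
2 kHz ≤ fs/2 = 12.25 kHz, appears at 2 kHz.

2 kHz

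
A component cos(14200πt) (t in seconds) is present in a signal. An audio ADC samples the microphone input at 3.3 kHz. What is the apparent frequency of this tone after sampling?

ω = 14200π rad/s → f = ω/(2π) = 7100 Hz = 7.1 kHz.
7.1 kHz mod fs = 0.5 kHz.
0.5 kHz ≤ fs/2 = 1.65 kHz, appears at 0.5 kHz.

0.5 kHz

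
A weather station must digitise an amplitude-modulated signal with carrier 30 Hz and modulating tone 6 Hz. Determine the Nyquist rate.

72 Hz

AM sidebands sit at fc ± fm = 24 Hz and 36 Hz.
Highest-frequency component: 36 Hz.
Nyquist rate = 2 × 36 Hz = 72 Hz.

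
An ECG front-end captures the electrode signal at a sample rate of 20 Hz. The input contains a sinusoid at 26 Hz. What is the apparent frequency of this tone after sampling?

6 Hz

26 Hz mod fs = 6 Hz.
6 Hz ≤ fs/2 = 10 Hz, appears at 6 Hz.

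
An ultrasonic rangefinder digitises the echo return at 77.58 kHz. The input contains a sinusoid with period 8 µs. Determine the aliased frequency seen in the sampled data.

T = 8 µs → f = 1/T = 125 kHz.
125 kHz mod fs = 47.42 kHz.
47.42 kHz > fs/2 = 38.79 kHz, folds to fs − 47.42 kHz = 30.16 kHz.

30.16 kHz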